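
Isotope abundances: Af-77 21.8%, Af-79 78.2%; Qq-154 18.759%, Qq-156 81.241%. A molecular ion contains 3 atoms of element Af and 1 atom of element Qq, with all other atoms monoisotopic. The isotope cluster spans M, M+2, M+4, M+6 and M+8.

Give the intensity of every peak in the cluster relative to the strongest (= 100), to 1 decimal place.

0.5 : 7.1 : 39.9 : 100.0 : 93.7

Element Af pattern (n=3): 0.01036023 : 0.1114913 : 0.3999367 : 0.47821177
Element Qq pattern (n=1): 0.18759 : 0.81241
Convolve the two distributions (both contribute in 2-u steps):
  M: 0.01036023×0.18759 = 0.001943
  M+2: 0.01036023×0.81241 + 0.1114913×0.18759 = 0.029331
  M+4: 0.1114913×0.81241 + 0.3999367×0.18759 = 0.165601
  M+6: 0.3999367×0.81241 + 0.47821177×0.18759 = 0.414620
  M+8: 0.47821177×0.81241 = 0.388504
Scale to base peak (0.414620) = 100: 0.5 : 7.1 : 39.9 : 100.0 : 93.7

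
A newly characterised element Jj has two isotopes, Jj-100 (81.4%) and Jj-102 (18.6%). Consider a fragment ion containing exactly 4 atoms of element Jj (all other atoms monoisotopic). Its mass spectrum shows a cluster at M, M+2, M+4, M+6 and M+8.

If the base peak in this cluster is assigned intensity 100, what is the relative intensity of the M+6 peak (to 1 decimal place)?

Binomial terms of (0.814 + 0.186)^4: M 0.4390, M+2 0.4013, M+4 0.1375, M+6 0.0210, M+8 0.0012 → M is the base peak.
P(M) = C(4,0) × 0.814^4 × 0.186^0 = 1 × 0.43903346 × 1.0000 = 0.439033 (base)
P(M+6) = C(4,3) × 0.814^1 × 0.186^3 = 4 × 0.8140 × 0.00643486 = 0.020952
Relative intensity = 0.020952 / 0.439033 × 100 = 4.8

4.8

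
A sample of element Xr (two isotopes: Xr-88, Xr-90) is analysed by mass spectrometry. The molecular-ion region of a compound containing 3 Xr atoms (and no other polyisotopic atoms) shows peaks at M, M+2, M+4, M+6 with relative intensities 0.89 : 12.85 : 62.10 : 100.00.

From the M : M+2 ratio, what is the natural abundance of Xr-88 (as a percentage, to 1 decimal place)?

17.2%

If p is the fraction of Xr that is Xr-88, then I(M+2)/I(M) = [C(3,1)·p^2·(1−p)] / p^3 = 3·(1−p)/p = 12.85/0.89 = 14.4382
(1−p)/p = 14.4382/3 = 4.8127  ⇒  p = 1/(1 + 4.8127) = 0.1720
Xr-88: 17.2%, Xr-90: 82.8%.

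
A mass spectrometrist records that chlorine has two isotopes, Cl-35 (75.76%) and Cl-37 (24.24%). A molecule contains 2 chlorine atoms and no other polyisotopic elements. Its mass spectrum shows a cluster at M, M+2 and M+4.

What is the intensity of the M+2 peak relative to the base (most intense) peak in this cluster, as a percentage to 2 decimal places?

63.99%

(0.7576 + 0.2424)^2 gives M 0.5740, M+2 0.3673, M+4 0.0588; the largest is M.
P(M) = C(2,0) × 0.7576^2 × 0.2424^0 = 1 × 0.57395776 × 1.0000 = 0.573958 (base)
P(M+2) = C(2,1) × 0.7576^1 × 0.2424^1 = 2 × 0.7576 × 0.2424 = 0.367284
Relative intensity = 0.367284 / 0.573958 × 100 = 63.99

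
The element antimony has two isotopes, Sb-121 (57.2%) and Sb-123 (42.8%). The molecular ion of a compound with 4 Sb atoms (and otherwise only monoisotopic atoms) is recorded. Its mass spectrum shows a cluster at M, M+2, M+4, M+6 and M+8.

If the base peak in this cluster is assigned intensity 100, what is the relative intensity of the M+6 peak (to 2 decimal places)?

(0.572 + 0.428)^4 gives M 0.1070, M+2 0.3204, M+4 0.3596, M+6 0.1794, M+8 0.0336; the largest is M+4.
P(M+4) = C(4,2) × 0.572^2 × 0.428^2 = 6 × 0.327184 × 0.183184 = 0.359609 (base)
P(M+6) = C(4,3) × 0.572^1 × 0.428^3 = 4 × 0.5720 × 0.07840275 = 0.179385
Relative intensity = 0.179385 / 0.359609 × 100 = 49.88

49.88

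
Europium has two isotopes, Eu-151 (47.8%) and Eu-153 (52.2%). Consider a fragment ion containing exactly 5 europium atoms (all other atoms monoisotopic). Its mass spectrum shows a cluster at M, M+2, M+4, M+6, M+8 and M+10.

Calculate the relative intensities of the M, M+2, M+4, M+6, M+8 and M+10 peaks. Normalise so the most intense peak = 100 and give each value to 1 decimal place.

The 5 Eu atoms are independent, so intensities follow the terms of (0.478 + 0.522)^5.
P(M) = 0.478^5 = 0.024954
P(M+2) = 5 × 0.478^4 × 0.522^1 = 0.136255
P(M+4) = 10 × 0.478^3 × 0.522^2 = 0.297594
P(M+6) = 10 × 0.478^2 × 0.522^3 = 0.324988
P(M+8) = 5 × 0.478^1 × 0.522^4 = 0.177452
P(M+10) = 0.522^5 = 0.038757
The M+6 peak is largest (0.324988); scaling to 100 gives 7.7 : 41.9 : 91.6 : 100.0 : 54.6 : 11.9.

7.7 : 41.9 : 91.6 : 100.0 : 54.6 : 11.9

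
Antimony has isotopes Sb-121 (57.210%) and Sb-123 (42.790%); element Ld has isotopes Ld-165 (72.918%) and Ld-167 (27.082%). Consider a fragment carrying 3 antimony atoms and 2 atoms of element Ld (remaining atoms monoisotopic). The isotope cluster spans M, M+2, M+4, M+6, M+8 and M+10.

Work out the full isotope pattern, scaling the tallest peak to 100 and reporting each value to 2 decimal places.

Antimony pattern (n=3): 0.18724742 : 0.42015297 : 0.3142518 : 0.07834781
Element Ld pattern (n=2): 0.53170347 : 0.39495306 : 0.07334347
Convolve the two distributions (both contribute in 2-u steps):
  M: 0.18724742×0.53170347 = 0.099560
  M+2: 0.18724742×0.39495306 + 0.42015297×0.53170347 = 0.297351
  M+4: 0.18724742×0.07334347 + 0.42015297×0.39495306 + 0.3142518×0.53170347 = 0.346763
  M+6: 0.42015297×0.07334347 + 0.3142518×0.39495306 + 0.07834781×0.53170347 = 0.196588
  M+8: 0.3142518×0.07334347 + 0.07834781×0.39495306 = 0.053992
  M+10: 0.07834781×0.07334347 = 0.005746
Scale to base peak (0.346763) = 100: 28.71 : 85.75 : 100.00 : 56.69 : 15.57 : 1.66

28.71 : 85.75 : 100.00 : 56.69 : 15.57 : 1.66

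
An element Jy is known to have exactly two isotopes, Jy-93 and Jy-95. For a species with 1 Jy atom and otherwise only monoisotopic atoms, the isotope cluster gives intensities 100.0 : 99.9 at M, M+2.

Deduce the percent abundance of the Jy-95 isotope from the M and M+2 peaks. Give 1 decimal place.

If p is the fraction of Jy that is Jy-93, then I(M+2)/I(M) = [C(1,1)·p^0·(1−p)] / p^1 = 1·(1−p)/p = 99.9/100.0 = 0.9990
(1−p)/p = 0.9990/1 = 0.9990  ⇒  p = 1/(1 + 0.9990) = 0.5003
Jy-93: 50.0%, Jy-95: 50.0%.

50.0%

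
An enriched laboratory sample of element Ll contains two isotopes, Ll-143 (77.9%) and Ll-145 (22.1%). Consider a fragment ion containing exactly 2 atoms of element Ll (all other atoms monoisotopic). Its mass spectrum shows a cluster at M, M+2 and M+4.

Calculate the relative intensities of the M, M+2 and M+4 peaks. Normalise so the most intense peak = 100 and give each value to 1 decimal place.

100.0 : 56.7 : 8.0

Expanding (0.779 + 0.221)^2:
P(M) = 0.779^2 = 0.606841
P(M+2) = 2 × 0.779^1 × 0.221^1 = 0.344318
P(M+4) = 0.221^2 = 0.048841
The M peak is largest (0.606841); scaling to 100 gives 100.0 : 56.7 : 8.0.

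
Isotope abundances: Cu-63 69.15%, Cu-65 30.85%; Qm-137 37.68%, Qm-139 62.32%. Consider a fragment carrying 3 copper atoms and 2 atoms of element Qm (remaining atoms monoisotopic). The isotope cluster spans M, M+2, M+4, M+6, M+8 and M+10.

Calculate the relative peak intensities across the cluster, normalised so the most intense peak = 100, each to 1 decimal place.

Copper pattern (n=3): 0.33065611 : 0.44254842 : 0.19743483 : 0.02936064
Element Qm pattern (n=2): 0.14197824 : 0.46964352 : 0.38837824
Convolve the two distributions (both contribute in 2-u steps):
  M: 0.33065611×0.14197824 = 0.046946
  M+2: 0.33065611×0.46964352 + 0.44254842×0.14197824 = 0.218123
  M+4: 0.33065611×0.38837824 + 0.44254842×0.46964352 + 0.19743483×0.14197824 = 0.364291
  M+6: 0.44254842×0.38837824 + 0.19743483×0.46964352 + 0.02936064×0.14197824 = 0.268769
  M+8: 0.19743483×0.38837824 + 0.02936064×0.46964352 = 0.090468
  M+10: 0.02936064×0.38837824 = 0.011403
Scale to base peak (0.364291) = 100: 12.9 : 59.9 : 100.0 : 73.8 : 24.8 : 3.1

12.9 : 59.9 : 100.0 : 73.8 : 24.8 : 3.1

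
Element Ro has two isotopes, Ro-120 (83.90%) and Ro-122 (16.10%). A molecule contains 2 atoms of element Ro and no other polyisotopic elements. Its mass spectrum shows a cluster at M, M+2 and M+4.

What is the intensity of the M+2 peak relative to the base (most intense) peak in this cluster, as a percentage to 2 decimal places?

Binomial terms of (0.8390 + 0.1610)^2: M 0.7039, M+2 0.2702, M+4 0.0259 → M is the base peak.
P(M) = C(2,0) × 0.8390^2 × 0.1610^0 = 1 × 0.703921 × 1.0000 = 0.703921 (base)
P(M+2) = C(2,1) × 0.8390^1 × 0.1610^1 = 2 × 0.8390 × 0.1610 = 0.270158
Relative intensity = 0.270158 / 0.703921 × 100 = 38.38

38.38%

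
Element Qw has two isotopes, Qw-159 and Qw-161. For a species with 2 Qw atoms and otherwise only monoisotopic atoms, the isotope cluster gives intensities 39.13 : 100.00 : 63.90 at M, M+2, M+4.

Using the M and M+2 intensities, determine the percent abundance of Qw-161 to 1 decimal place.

If p is the fraction of Qw that is Qw-159, then I(M+2)/I(M) = [C(2,1)·p^1·(1−p)] / p^2 = 2·(1−p)/p = 100.00/39.13 = 2.5556
(1−p)/p = 2.5556/2 = 1.2778  ⇒  p = 1/(1 + 1.2778) = 0.4390
Qw-159: 43.9%, Qw-161: 56.1%.

56.1%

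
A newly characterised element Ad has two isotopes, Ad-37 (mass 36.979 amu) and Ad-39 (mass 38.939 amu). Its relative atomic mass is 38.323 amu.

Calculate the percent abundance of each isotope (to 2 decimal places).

Writing the weighted mean with unknown fraction x of Ad-37:
36.979·x + 38.939·(1 − x) = 38.323
(36.979 − 38.939)·x = 38.323 − 38.939
x = -0.616 / -1.960 = 0.31429 → 31.43% Ad-37, 68.57% Ad-39.

Ad-37: 31.43%, Ad-39: 68.57%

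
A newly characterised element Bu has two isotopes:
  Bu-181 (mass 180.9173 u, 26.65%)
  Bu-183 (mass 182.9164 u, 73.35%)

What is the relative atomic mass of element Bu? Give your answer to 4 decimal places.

The abundance-weighted mean is 0.2665 × 180.9173 + 0.7335 × 182.9164
= 48.21446 + 134.16918 = 182.38364 u

182.3836 u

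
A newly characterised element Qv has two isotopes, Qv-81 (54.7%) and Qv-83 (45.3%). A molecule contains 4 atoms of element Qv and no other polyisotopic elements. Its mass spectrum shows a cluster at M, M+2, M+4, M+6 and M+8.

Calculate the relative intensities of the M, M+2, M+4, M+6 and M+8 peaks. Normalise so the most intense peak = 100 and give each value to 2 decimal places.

24.30 : 80.50 : 100.00 : 55.21 : 11.43

The 4 Qv atoms are independent, so intensities follow the terms of (0.547 + 0.453)^4.
P(M) = 0.547^4 = 0.089526
P(M+2) = 4 × 0.547^3 × 0.453^1 = 0.296565
P(M+4) = 6 × 0.547^2 × 0.453^2 = 0.368402
P(M+6) = 4 × 0.547^1 × 0.453^3 = 0.203396
P(M+8) = 0.453^4 = 0.042111
The M+4 peak is largest (0.368402); scaling to 100 gives 24.30 : 80.50 : 100.00 : 55.21 : 11.43.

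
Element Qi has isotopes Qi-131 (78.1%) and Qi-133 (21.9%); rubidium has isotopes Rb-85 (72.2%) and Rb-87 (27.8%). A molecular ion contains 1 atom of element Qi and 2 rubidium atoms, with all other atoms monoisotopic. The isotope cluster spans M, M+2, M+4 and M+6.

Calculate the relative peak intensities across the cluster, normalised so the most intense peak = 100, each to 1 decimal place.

95.2 : 100.0 : 34.7 : 4.0

Element Qi pattern (n=1): 0.7810 : 0.2190
Rubidium pattern (n=2): 0.521284 : 0.401432 : 0.077284
Convolve the two distributions (both contribute in 2-u steps):
  M: 0.7810×0.521284 = 0.407123
  M+2: 0.7810×0.401432 + 0.2190×0.521284 = 0.427680
  M+4: 0.7810×0.077284 + 0.2190×0.401432 = 0.148272
  M+6: 0.2190×0.077284 = 0.016925
Scale to base peak (0.427680) = 100: 95.2 : 100.0 : 34.7 : 4.0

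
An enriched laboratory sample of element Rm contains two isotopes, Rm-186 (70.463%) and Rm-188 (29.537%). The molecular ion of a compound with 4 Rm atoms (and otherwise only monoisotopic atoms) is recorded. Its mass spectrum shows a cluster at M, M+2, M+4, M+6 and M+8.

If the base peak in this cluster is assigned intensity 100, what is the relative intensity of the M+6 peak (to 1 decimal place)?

17.6

(0.70463 + 0.29537)^4 gives M 0.2465, M+2 0.4133, M+4 0.2599, M+6 0.0726, M+8 0.0076; the largest is M+2.
P(M+2) = C(4,1) × 0.70463^3 × 0.29537^1 = 4 × 0.34985122 × 0.29537 = 0.413342 (base)
P(M+6) = C(4,3) × 0.70463^1 × 0.29537^3 = 4 × 0.70463 × 0.02576909 = 0.072631
Relative intensity = 0.072631 / 0.413342 × 100 = 17.6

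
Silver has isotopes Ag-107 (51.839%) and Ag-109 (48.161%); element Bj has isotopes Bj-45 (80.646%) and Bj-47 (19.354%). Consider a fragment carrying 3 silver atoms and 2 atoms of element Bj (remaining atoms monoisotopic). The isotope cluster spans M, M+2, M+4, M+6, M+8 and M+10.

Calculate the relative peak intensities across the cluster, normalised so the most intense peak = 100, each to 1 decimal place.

25.1 : 82.0 : 100.0 : 55.3 : 13.4 : 1.2

Silver pattern (n=3): 0.13930601 : 0.38826655 : 0.36071887 : 0.11170857
Element Bj pattern (n=2): 0.65037773 : 0.31216454 : 0.03745773
Convolve the two distributions (both contribute in 2-u steps):
  M: 0.13930601×0.65037773 = 0.090602
  M+2: 0.13930601×0.31216454 + 0.38826655×0.65037773 = 0.296006
  M+4: 0.13930601×0.03745773 + 0.38826655×0.31216454 + 0.36071887×0.65037773 = 0.361025
  M+6: 0.38826655×0.03745773 + 0.36071887×0.31216454 + 0.11170857×0.65037773 = 0.199800
  M+8: 0.36071887×0.03745773 + 0.11170857×0.31216454 = 0.048383
  M+10: 0.11170857×0.03745773 = 0.004184
Scale to base peak (0.361025) = 100: 25.1 : 82.0 : 100.0 : 55.3 : 13.4 : 1.2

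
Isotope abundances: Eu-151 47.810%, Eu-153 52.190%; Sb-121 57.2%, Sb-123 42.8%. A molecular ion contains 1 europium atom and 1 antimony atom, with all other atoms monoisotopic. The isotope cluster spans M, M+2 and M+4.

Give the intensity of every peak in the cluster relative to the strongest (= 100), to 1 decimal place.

Europium pattern (n=1): 0.4781 : 0.5219
Antimony pattern (n=1): 0.5720 : 0.4280
Convolve the two distributions (both contribute in 2-u steps):
  M: 0.4781×0.5720 = 0.273473
  M+2: 0.4781×0.4280 + 0.5219×0.5720 = 0.503154
  M+4: 0.5219×0.4280 = 0.223373
Scale to base peak (0.503154) = 100: 54.4 : 100.0 : 44.4

54.4 : 100.0 : 44.4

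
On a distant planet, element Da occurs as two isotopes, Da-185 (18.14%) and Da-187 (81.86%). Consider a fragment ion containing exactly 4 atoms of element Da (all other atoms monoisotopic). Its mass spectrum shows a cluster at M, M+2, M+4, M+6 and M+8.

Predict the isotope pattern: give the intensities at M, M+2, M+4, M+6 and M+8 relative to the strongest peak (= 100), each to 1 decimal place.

0.2 : 4.4 : 29.5 : 88.6 : 100.0

The 4 Da atoms are independent, so intensities follow the terms of (0.1814 + 0.8186)^4.
P(M) = 0.1814^4 = 0.001083
P(M+2) = 4 × 0.1814^3 × 0.8186^1 = 0.019545
P(M+4) = 6 × 0.1814^2 × 0.8186^2 = 0.132303
P(M+6) = 4 × 0.1814^1 × 0.8186^3 = 0.398027
P(M+8) = 0.8186^4 = 0.449042
The M+8 peak is largest (0.449042); scaling to 100 gives 0.2 : 4.4 : 29.5 : 88.6 : 100.0.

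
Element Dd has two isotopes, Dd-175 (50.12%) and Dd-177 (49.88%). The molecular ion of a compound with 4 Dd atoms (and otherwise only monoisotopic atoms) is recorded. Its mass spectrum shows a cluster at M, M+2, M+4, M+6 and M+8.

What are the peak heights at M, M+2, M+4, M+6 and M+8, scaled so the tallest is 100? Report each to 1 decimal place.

Each Dd atom is independently Dd-175 (p = 0.5012) or Dd-177 (q = 0.4988); the cluster is the binomial expansion (p + q)^4.
P(M) = 0.5012^4 = 0.063102
P(M+2) = 4 × 0.5012^3 × 0.4988^1 = 0.251200
P(M+4) = 6 × 0.5012^2 × 0.4988^2 = 0.374996
P(M+6) = 4 × 0.5012^1 × 0.4988^3 = 0.248800
P(M+8) = 0.4988^4 = 0.061902
The M+4 peak is largest (0.374996); scaling to 100 gives 16.8 : 67.0 : 100.0 : 66.3 : 16.5.

16.8 : 67.0 : 100.0 : 66.3 : 16.5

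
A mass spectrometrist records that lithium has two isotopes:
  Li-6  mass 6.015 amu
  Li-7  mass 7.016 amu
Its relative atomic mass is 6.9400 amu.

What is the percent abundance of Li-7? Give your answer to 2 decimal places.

Writing the weighted mean with unknown fraction x of Li-6:
6.015·x + 7.016·(1 − x) = 6.9400
(6.015 − 7.016)·x = 6.9400 − 7.016
x = -0.0760 / -1.001 = 0.07592 → 7.59% Li-6, 92.41% Li-7.

92.41%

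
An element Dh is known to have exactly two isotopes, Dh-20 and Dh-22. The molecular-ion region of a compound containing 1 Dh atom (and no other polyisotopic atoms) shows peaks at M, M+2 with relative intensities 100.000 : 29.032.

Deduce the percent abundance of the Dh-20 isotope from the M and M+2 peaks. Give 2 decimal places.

77.50%

If p is the fraction of Dh that is Dh-20, then I(M+2)/I(M) = [C(1,1)·p^0·(1−p)] / p^1 = 1·(1−p)/p = 29.032/100.000 = 0.2903
(1−p)/p = 0.2903/1 = 0.2903  ⇒  p = 1/(1 + 0.2903) = 0.7750
Dh-20: 77.50%, Dh-22: 22.50%.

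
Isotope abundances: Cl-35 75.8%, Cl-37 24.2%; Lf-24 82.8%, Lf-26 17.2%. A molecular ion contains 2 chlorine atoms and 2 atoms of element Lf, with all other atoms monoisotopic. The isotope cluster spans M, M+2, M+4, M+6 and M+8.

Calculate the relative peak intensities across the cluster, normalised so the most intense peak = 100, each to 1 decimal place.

Chlorine pattern (n=2): 0.574564 : 0.366872 : 0.058564
Element Lf pattern (n=2): 0.685584 : 0.284832 : 0.029584
Convolve the two distributions (both contribute in 2-u steps):
  M: 0.574564×0.685584 = 0.393912
  M+2: 0.574564×0.284832 + 0.366872×0.685584 = 0.415176
  M+4: 0.574564×0.029584 + 0.366872×0.284832 + 0.058564×0.685584 = 0.161645
  M+6: 0.366872×0.029584 + 0.058564×0.284832 = 0.027534
  M+8: 0.058564×0.029584 = 0.001733
Scale to base peak (0.415176) = 100: 94.9 : 100.0 : 38.9 : 6.6 : 0.4

94.9 : 100.0 : 38.9 : 6.6 : 0.4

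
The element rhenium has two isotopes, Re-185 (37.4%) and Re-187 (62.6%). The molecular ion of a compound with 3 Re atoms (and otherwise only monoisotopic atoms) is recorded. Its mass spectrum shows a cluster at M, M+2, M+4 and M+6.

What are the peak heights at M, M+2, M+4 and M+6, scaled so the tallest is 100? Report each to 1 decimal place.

The 3 Re atoms are independent, so intensities follow the terms of (0.374 + 0.626)^3.
P(M) = 0.374^3 = 0.052314
P(M+2) = 3 × 0.374^2 × 0.626^1 = 0.262687
P(M+4) = 3 × 0.374^1 × 0.626^2 = 0.439685
P(M+6) = 0.626^3 = 0.245314
The M+4 peak is largest (0.439685); scaling to 100 gives 11.9 : 59.7 : 100.0 : 55.8.

11.9 : 59.7 : 100.0 : 55.8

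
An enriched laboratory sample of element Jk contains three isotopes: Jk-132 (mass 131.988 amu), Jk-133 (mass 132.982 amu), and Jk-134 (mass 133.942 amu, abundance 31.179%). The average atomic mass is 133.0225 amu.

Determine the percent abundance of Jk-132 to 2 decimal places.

The remaining 68.821% is split between Jk-132 (fraction x) and Jk-133 (fraction 0.68821 − x).
Substituting: 131.988x + 132.982(0.68821 − x) = 91.26072382
(131.988 − 132.982)x = -0.2588184  ⇒  x = 0.26038, y = 0.42783
Jk-132: 26.04%, Jk-133: 42.78%.

26.04%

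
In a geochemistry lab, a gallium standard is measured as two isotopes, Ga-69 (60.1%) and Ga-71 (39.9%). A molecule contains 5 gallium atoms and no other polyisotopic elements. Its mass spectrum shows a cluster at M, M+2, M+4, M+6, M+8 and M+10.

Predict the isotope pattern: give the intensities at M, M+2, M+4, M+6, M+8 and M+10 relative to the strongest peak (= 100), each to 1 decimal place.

22.7 : 75.3 : 100.0 : 66.4 : 22.0 : 2.9

The 5 Ga atoms are independent, so intensities follow the terms of (0.601 + 0.399)^5.
P(M) = 0.601^5 = 0.078410
P(M+2) = 5 × 0.601^4 × 0.399^1 = 0.260280
P(M+4) = 10 × 0.601^3 × 0.399^2 = 0.345596
P(M+6) = 10 × 0.601^2 × 0.399^3 = 0.229439
P(M+8) = 5 × 0.601^1 × 0.399^4 = 0.076162
P(M+10) = 0.399^5 = 0.010113
The M+4 peak is largest (0.345596); scaling to 100 gives 22.7 : 75.3 : 100.0 : 66.4 : 22.0 : 2.9.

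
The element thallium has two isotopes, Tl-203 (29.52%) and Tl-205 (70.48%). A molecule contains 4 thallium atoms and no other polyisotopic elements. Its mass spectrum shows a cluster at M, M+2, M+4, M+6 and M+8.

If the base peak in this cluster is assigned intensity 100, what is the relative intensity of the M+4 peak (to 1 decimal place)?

Term probabilities: M 0.0076, M+2 0.0725, M+4 0.2597, M+6 0.4134, M+8 0.2468. Base peak = M+6.
P(M+6) = C(4,3) × 0.2952^1 × 0.7048^3 = 4 × 0.2952 × 0.35010449 = 0.413403 (base)
P(M+4) = C(4,2) × 0.2952^2 × 0.7048^2 = 6 × 0.08714304 × 0.49674304 = 0.259726
Relative intensity = 0.259726 / 0.413403 × 100 = 62.8

62.8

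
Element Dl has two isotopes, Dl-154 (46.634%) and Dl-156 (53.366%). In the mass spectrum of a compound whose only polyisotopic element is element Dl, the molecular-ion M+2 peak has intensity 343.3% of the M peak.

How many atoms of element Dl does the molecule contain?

For n independent Dl atoms, I(M+2)/I(M) = n · (abundance Dl-156) / (abundance Dl-154) = n · 0.53366/0.46634.
n = 3.433 × 0.46634/0.53366 = 3.00 ≈ 3

3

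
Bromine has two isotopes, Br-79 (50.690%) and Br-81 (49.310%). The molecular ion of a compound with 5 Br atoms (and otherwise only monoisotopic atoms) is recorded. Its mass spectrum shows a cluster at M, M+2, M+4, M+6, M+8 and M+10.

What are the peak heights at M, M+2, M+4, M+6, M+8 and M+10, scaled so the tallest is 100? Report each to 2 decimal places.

Expanding (0.50690 + 0.49310)^5:
P(M) = 0.50690^5 = 0.033467
P(M+2) = 5 × 0.50690^4 × 0.49310^1 = 0.162777
P(M+4) = 10 × 0.50690^3 × 0.49310^2 = 0.316692
P(M+6) = 10 × 0.50690^2 × 0.49310^3 = 0.308070
P(M+8) = 5 × 0.50690^1 × 0.49310^4 = 0.149842
P(M+10) = 0.49310^5 = 0.029152
The M+4 peak is largest (0.316692); scaling to 100 gives 10.57 : 51.40 : 100.00 : 97.28 : 47.31 : 9.21.

10.57 : 51.40 : 100.00 : 97.28 : 47.31 : 9.21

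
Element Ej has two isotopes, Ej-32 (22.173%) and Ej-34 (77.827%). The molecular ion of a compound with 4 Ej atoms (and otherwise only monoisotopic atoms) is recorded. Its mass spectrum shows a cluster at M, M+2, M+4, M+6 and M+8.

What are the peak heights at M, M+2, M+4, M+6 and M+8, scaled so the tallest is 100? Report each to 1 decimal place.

0.6 : 8.1 : 42.7 : 100.0 : 87.7

The 4 Ej atoms are independent, so intensities follow the terms of (0.22173 + 0.77827)^4.
P(M) = 0.22173^4 = 0.002417
P(M+2) = 4 × 0.22173^3 × 0.77827^1 = 0.033936
P(M+4) = 6 × 0.22173^2 × 0.77827^2 = 0.178674
P(M+6) = 4 × 0.22173^1 × 0.77827^3 = 0.418095
P(M+8) = 0.77827^4 = 0.366878
The M+6 peak is largest (0.418095); scaling to 100 gives 0.6 : 8.1 : 42.7 : 100.0 : 87.7.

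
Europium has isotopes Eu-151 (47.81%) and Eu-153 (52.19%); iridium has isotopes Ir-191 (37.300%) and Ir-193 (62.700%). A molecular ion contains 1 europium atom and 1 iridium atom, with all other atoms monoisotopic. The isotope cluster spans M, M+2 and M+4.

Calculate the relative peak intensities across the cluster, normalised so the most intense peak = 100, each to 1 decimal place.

36.1 : 100.0 : 66.2

Europium pattern (n=1): 0.4781 : 0.5219
Iridium pattern (n=1): 0.3730 : 0.6270
Convolve the two distributions (both contribute in 2-u steps):
  M: 0.4781×0.3730 = 0.178331
  M+2: 0.4781×0.6270 + 0.5219×0.3730 = 0.494437
  M+4: 0.5219×0.6270 = 0.327231
Scale to base peak (0.494437) = 100: 36.1 : 100.0 : 66.2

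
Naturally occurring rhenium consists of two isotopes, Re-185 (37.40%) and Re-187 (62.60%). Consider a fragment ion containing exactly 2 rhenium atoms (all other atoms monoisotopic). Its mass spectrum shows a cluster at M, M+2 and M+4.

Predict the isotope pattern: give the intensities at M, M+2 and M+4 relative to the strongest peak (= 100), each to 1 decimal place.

29.9 : 100.0 : 83.7

The 2 Re atoms are independent, so intensities follow the terms of (0.3740 + 0.6260)^2.
P(M) = 0.3740^2 = 0.139876
P(M+2) = 2 × 0.3740^1 × 0.6260^1 = 0.468248
P(M+4) = 0.6260^2 = 0.391876
The M+2 peak is largest (0.468248); scaling to 100 gives 29.9 : 100.0 : 83.7.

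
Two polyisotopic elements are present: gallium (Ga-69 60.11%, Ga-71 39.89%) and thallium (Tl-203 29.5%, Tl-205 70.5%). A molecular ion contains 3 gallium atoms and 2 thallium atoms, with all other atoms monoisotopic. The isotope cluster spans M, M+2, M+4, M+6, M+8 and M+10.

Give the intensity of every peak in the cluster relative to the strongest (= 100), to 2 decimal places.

Gallium pattern (n=3): 0.21719018 : 0.43239309 : 0.28694328 : 0.06347345
Thallium pattern (n=2): 0.087025 : 0.41595 : 0.497025
Convolve the two distributions (both contribute in 2-u steps):
  M: 0.21719018×0.087025 = 0.018901
  M+2: 0.21719018×0.41595 + 0.43239309×0.087025 = 0.127969
  M+4: 0.21719018×0.497025 + 0.43239309×0.41595 + 0.28694328×0.087025 = 0.312774
  M+6: 0.43239309×0.497025 + 0.28694328×0.41595 + 0.06347345×0.087025 = 0.339788
  M+8: 0.28694328×0.497025 + 0.06347345×0.41595 = 0.169020
  M+10: 0.06347345×0.497025 = 0.031548
Scale to base peak (0.339788) = 100: 5.56 : 37.66 : 92.05 : 100.00 : 49.74 : 9.28

5.56 : 37.66 : 92.05 : 100.00 : 49.74 : 9.28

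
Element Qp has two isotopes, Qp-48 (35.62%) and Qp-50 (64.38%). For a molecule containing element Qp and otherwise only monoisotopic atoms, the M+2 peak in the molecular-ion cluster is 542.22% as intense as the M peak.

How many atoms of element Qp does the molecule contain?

With n Qp atoms, P(M+2)/P(M) = C(n,1)·p^(n−1)q / p^n = n·q/p = n · 0.6438/0.3562.
n = 5.4222 × 0.3562/0.6438 = 3.00 ≈ 3

3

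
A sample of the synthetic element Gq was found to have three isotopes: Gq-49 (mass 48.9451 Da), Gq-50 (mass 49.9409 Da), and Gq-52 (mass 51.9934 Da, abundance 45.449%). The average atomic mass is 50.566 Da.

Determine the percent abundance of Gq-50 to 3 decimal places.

23.647%

Let x and y be the fractions of Gq-49 and Gq-50. Then x + y = 1 − 0.45449 = 0.54551 and 48.9451x + 49.9409y = 50.566 − 0.45449×51.9934 = 26.935519634.
Substituting: 48.9451x + 49.9409(0.54551 − x) = 26.935519634
(48.9451 − 49.9409)x = -0.307740725  ⇒  x = 0.30904, y = 0.23647
Gq-49: 30.904%, Gq-50: 23.647%.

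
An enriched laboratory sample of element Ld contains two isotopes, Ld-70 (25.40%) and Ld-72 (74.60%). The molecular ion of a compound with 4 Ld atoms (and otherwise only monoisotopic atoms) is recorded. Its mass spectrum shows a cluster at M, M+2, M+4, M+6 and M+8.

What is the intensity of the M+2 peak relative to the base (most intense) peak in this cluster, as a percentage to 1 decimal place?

11.6%

(0.2540 + 0.7460)^4 gives M 0.0042, M+2 0.0489, M+4 0.2154, M+6 0.4218, M+8 0.3097; the largest is M+6.
P(M+6) = C(4,3) × 0.2540^1 × 0.7460^3 = 4 × 0.2540 × 0.41516094 = 0.421804 (base)
P(M+2) = C(4,1) × 0.2540^3 × 0.7460^1 = 4 × 0.01638706 × 0.7460 = 0.048899
Relative intensity = 0.048899 / 0.421804 × 100 = 11.6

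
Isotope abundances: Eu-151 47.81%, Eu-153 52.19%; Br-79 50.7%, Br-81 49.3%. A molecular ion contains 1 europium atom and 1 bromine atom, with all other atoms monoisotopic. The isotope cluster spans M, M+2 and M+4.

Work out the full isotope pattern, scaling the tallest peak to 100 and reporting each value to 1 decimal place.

Europium pattern (n=1): 0.4781 : 0.5219
Bromine pattern (n=1): 0.5070 : 0.4930
Convolve the two distributions (both contribute in 2-u steps):
  M: 0.4781×0.5070 = 0.242397
  M+2: 0.4781×0.4930 + 0.5219×0.5070 = 0.500307
  M+4: 0.5219×0.4930 = 0.257297
Scale to base peak (0.500307) = 100: 48.4 : 100.0 : 51.4

48.4 : 100.0 : 51.4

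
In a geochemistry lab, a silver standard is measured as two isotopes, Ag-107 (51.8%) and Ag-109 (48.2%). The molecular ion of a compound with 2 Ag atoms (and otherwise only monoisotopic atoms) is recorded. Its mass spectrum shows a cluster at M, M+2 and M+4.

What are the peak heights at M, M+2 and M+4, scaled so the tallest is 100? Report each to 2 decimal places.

53.73 : 100.00 : 46.53

Expanding (0.518 + 0.482)^2:
P(M) = 0.518^2 = 0.268324
P(M+2) = 2 × 0.518^1 × 0.482^1 = 0.499352
P(M+4) = 0.482^2 = 0.232324
The M+2 peak is largest (0.499352); scaling to 100 gives 53.73 : 100.00 : 46.53.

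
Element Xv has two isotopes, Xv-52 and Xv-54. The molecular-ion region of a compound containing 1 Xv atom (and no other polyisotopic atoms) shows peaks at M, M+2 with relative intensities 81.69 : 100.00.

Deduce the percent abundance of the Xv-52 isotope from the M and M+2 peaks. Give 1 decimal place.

45.0%

Let p = fractional abundance of Xv-52. I(M+2)/I(M) = [C(1,1)·p^0·(1−p)] / p^1 = 1·(1−p)/p = 100.00/81.69 = 1.2241
(1−p)/p = 1.2241/1 = 1.2241  ⇒  p = 1/(1 + 1.2241) = 0.4496
Xv-52: 45.0%, Xv-54: 55.0%.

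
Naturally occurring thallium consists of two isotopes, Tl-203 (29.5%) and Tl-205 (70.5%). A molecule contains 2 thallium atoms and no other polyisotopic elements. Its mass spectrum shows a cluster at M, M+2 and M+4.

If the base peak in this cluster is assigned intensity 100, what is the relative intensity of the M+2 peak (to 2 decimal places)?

Binomial terms of (0.295 + 0.705)^2: M 0.0870, M+2 0.4160, M+4 0.4970 → M+4 is the base peak.
P(M+4) = C(2,2) × 0.295^0 × 0.705^2 = 1 × 1.0000 × 0.497025 = 0.497025 (base)
P(M+2) = C(2,1) × 0.295^1 × 0.705^1 = 2 × 0.2950 × 0.7050 = 0.415950
Relative intensity = 0.415950 / 0.497025 × 100 = 83.69

83.69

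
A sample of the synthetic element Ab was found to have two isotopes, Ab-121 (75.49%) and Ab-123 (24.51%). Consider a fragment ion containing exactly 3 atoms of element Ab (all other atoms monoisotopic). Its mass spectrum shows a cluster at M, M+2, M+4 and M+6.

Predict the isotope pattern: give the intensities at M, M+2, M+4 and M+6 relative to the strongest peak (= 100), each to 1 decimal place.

The 3 Ab atoms are independent, so intensities follow the terms of (0.7549 + 0.2451)^3.
P(M) = 0.7549^3 = 0.430198
P(M+2) = 3 × 0.7549^2 × 0.2451^1 = 0.419028
P(M+4) = 3 × 0.7549^1 × 0.2451^2 = 0.136050
P(M+6) = 0.2451^3 = 0.014724
The M peak is largest (0.430198); scaling to 100 gives 100.0 : 97.4 : 31.6 : 3.4.

100.0 : 97.4 : 31.6 : 3.4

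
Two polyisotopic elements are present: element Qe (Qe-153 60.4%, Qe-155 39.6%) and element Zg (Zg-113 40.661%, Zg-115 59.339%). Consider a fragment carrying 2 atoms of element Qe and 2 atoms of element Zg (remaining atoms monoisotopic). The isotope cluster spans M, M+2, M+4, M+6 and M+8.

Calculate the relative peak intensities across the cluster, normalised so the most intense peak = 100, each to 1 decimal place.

15.7 : 66.2 : 100.0 : 63.4 : 14.3

Element Qe pattern (n=2): 0.364816 : 0.478368 : 0.156816
Element Zg pattern (n=2): 0.16533169 : 0.48255662 : 0.35211169
Convolve the two distributions (both contribute in 2-u steps):
  M: 0.364816×0.16533169 = 0.060316
  M+2: 0.364816×0.48255662 + 0.478368×0.16533169 = 0.255134
  M+4: 0.364816×0.35211169 + 0.478368×0.48255662 + 0.156816×0.16533169 = 0.385222
  M+6: 0.478368×0.35211169 + 0.156816×0.48255662 = 0.244112
  M+8: 0.156816×0.35211169 = 0.055217
Scale to base peak (0.385222) = 100: 15.7 : 66.2 : 100.0 : 63.4 : 14.3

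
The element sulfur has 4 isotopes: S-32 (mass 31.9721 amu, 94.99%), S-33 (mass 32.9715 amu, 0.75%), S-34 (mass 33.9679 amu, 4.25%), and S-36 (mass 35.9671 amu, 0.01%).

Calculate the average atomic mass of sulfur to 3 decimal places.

32.065 amu

The abundance-weighted mean is 0.9499 × 31.9721 + 0.0075 × 32.9715 + 0.0425 × 33.9679 + 0.0001 × 35.9671
= 30.37030 + 0.24729 + 1.44364 + 0.00360 = 32.06483 amu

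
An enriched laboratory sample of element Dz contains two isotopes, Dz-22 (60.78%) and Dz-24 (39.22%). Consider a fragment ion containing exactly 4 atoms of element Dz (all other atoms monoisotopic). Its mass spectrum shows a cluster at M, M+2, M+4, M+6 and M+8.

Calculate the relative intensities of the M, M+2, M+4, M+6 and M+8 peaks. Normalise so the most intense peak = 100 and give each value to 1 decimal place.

38.7 : 100.0 : 96.8 : 41.6 : 6.7

Expanding (0.6078 + 0.3922)^4:
P(M) = 0.6078^4 = 0.136472
P(M+2) = 4 × 0.6078^3 × 0.3922^1 = 0.352249
P(M+4) = 6 × 0.6078^2 × 0.3922^2 = 0.340948
P(M+6) = 4 × 0.6078^1 × 0.3922^3 = 0.146671
P(M+8) = 0.3922^4 = 0.023661
The M+2 peak is largest (0.352249); scaling to 100 gives 38.7 : 100.0 : 96.8 : 41.6 : 6.7.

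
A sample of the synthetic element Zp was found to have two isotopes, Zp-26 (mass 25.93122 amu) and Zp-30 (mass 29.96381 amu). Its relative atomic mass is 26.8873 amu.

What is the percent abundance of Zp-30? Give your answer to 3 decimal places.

23.709%

With x = fraction of Zp-26 (so Zp-30 is 1 − x):
25.93122·x + 29.96381·(1 − x) = 26.8873
(25.93122 − 29.96381)·x = 26.8873 − 29.96381
x = -3.07651 / -4.03259 = 0.76291 → 76.291% Zp-26, 23.709% Zp-30.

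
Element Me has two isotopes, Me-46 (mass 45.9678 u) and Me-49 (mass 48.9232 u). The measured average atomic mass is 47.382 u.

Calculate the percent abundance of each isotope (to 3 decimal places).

Me-46: 52.149%, Me-49: 47.851%

Writing the weighted mean with unknown fraction x of Me-46:
45.9678·x + 48.9232·(1 − x) = 47.382
(45.9678 − 48.9232)·x = 47.382 − 48.9232
x = -1.5412 / -2.9554 = 0.52149 → 52.149% Me-46, 47.851% Me-49.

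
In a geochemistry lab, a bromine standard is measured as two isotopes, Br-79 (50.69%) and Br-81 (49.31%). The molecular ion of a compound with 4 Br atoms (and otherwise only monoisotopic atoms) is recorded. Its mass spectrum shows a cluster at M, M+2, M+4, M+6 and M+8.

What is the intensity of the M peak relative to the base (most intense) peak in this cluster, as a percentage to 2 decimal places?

Binomial terms of (0.5069 + 0.4931)^4: M 0.0660, M+2 0.2569, M+4 0.3749, M+6 0.2431, M+8 0.0591 → M+4 is the base peak.
P(M+4) = C(4,2) × 0.5069^2 × 0.4931^2 = 6 × 0.25694761 × 0.24314761 = 0.374857 (base)
P(M) = C(4,0) × 0.5069^4 × 0.4931^0 = 1 × 0.06602207 × 1.0000 = 0.066022
Relative intensity = 0.066022 / 0.374857 × 100 = 17.61

17.61%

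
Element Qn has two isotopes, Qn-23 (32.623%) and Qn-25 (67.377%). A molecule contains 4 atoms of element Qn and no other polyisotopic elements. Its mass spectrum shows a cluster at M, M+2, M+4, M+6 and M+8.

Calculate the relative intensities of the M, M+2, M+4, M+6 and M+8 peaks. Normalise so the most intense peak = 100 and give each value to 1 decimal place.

The 4 Qn atoms are independent, so intensities follow the terms of (0.32623 + 0.67377)^4.
P(M) = 0.32623^4 = 0.011326
P(M+2) = 4 × 0.32623^3 × 0.67377^1 = 0.093571
P(M+4) = 6 × 0.32623^2 × 0.67377^2 = 0.289883
P(M+6) = 4 × 0.32623^1 × 0.67377^3 = 0.399134
P(M+8) = 0.67377^4 = 0.206085
The M+6 peak is largest (0.399134); scaling to 100 gives 2.8 : 23.4 : 72.6 : 100.0 : 51.6.

2.8 : 23.4 : 72.6 : 100.0 : 51.6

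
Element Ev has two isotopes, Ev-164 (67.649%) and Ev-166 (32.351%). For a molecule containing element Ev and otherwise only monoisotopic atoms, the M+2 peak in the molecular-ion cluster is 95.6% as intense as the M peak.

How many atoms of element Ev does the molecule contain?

2

With n Ev atoms, P(M+2)/P(M) = C(n,1)·p^(n−1)q / p^n = n·q/p = n · 0.32351/0.67649.
n = 0.956 × 0.67649/0.32351 = 2.00 ≈ 2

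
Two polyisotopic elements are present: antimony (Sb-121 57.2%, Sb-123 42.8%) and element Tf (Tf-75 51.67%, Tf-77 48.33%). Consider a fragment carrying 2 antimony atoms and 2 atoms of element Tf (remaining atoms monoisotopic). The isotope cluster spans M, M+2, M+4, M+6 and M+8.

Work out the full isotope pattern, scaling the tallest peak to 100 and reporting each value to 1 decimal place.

23.6 : 79.5 : 100.0 : 55.7 : 11.6

Antimony pattern (n=2): 0.327184 : 0.489632 : 0.183184
Element Tf pattern (n=2): 0.26697889 : 0.49944222 : 0.23357889
Convolve the two distributions (both contribute in 2-u steps):
  M: 0.327184×0.26697889 = 0.087351
  M+2: 0.327184×0.49944222 + 0.489632×0.26697889 = 0.294131
  M+4: 0.327184×0.23357889 + 0.489632×0.49944222 + 0.183184×0.26697889 = 0.369872
  M+6: 0.489632×0.23357889 + 0.183184×0.49944222 = 0.205858
  M+8: 0.183184×0.23357889 = 0.042788
Scale to base peak (0.369872) = 100: 23.6 : 79.5 : 100.0 : 55.7 : 11.6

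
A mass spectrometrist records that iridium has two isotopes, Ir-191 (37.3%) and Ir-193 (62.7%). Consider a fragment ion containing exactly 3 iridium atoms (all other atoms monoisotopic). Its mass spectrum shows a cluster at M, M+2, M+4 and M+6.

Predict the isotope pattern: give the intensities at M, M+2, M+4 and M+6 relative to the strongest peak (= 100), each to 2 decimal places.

11.80 : 59.49 : 100.00 : 56.03

Expanding (0.373 + 0.627)^3:
P(M) = 0.373^3 = 0.051895
P(M+2) = 3 × 0.373^2 × 0.627^1 = 0.261702
P(M+4) = 3 × 0.373^1 × 0.627^2 = 0.439911
P(M+6) = 0.627^3 = 0.246492
The M+4 peak is largest (0.439911); scaling to 100 gives 11.80 : 59.49 : 100.00 : 56.03.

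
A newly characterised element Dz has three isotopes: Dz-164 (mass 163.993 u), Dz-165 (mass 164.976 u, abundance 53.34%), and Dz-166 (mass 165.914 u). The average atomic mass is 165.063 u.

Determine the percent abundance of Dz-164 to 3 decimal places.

18.255%

The remaining 46.66% is split between Dz-164 (fraction x) and Dz-166 (fraction 0.4666 − x).
Substituting: 163.993x + 165.914(0.4666 − x) = 77.0648016
(163.993 − 165.914)x = -0.3506708  ⇒  x = 0.18255, y = 0.28405
Dz-164: 18.255%, Dz-166: 28.405%.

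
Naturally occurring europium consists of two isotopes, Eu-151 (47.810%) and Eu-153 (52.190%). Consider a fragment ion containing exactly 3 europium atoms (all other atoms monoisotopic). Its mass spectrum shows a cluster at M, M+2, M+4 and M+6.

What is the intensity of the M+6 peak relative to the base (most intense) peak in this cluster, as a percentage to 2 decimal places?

36.39%

(0.47810 + 0.52190)^3 gives M 0.1093, M+2 0.3579, M+4 0.3907, M+6 0.1422; the largest is M+4.
P(M+4) = C(3,2) × 0.47810^1 × 0.52190^2 = 3 × 0.4781 × 0.27237961 = 0.390674 (base)
P(M+6) = C(3,3) × 0.47810^0 × 0.52190^3 = 1 × 1.0000 × 0.14215492 = 0.142155
Relative intensity = 0.142155 / 0.390674 × 100 = 36.39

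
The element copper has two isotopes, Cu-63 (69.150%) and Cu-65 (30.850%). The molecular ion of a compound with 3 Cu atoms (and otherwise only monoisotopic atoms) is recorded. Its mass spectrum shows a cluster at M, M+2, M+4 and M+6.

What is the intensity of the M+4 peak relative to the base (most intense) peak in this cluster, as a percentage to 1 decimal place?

Term probabilities: M 0.3307, M+2 0.4425, M+4 0.1974, M+6 0.0294. Base peak = M+2.
P(M+2) = C(3,1) × 0.69150^2 × 0.30850^1 = 3 × 0.47817225 × 0.3085 = 0.442548 (base)
P(M+4) = C(3,2) × 0.69150^1 × 0.30850^2 = 3 × 0.6915 × 0.09517225 = 0.197435
Relative intensity = 0.197435 / 0.442548 × 100 = 44.6

44.6%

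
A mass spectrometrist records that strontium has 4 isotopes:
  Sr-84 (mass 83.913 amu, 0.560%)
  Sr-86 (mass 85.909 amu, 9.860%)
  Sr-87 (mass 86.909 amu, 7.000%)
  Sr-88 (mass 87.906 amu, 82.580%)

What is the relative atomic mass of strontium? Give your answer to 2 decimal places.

Average mass = Σ (abundance × isotope mass) = 0.00560 × 83.913 + 0.09860 × 85.909 + 0.07000 × 86.909 + 0.82580 × 87.906
= 0.4699 + 8.4706 + 6.0836 + 72.5928 = 87.6169 amu

87.62 amu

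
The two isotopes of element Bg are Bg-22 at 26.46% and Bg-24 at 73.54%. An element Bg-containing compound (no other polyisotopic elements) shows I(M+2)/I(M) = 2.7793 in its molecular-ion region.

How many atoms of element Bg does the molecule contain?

1

The M+2/M ratio from n Bg atoms is n · q/p = n · 0.7354/0.2646.
n = 2.7793 × 0.2646/0.7354 = 1.00 ≈ 1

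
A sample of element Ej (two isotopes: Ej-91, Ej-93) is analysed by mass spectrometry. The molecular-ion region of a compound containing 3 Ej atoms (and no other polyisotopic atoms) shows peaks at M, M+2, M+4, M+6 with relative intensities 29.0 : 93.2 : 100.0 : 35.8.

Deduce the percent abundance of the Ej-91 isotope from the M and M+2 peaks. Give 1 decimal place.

Write p for the Ej-91 fraction. I(M+2)/I(M) = [C(3,1)·p^2·(1−p)] / p^3 = 3·(1−p)/p = 93.2/29.0 = 3.2138
(1−p)/p = 3.2138/3 = 1.0713  ⇒  p = 1/(1 + 1.0713) = 0.4828
Ej-91: 48.3%, Ej-93: 51.7%.

48.3%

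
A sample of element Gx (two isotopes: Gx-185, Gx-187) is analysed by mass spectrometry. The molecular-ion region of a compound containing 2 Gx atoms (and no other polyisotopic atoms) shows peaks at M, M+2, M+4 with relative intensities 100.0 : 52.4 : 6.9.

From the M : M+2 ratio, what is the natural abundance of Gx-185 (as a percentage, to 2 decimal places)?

79.24%

If p is the fraction of Gx that is Gx-185, then I(M+2)/I(M) = [C(2,1)·p^1·(1−p)] / p^2 = 2·(1−p)/p = 52.4/100.0 = 0.5240
(1−p)/p = 0.5240/2 = 0.2620  ⇒  p = 1/(1 + 0.2620) = 0.7924
Gx-185: 79.24%, Gx-187: 20.76%.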